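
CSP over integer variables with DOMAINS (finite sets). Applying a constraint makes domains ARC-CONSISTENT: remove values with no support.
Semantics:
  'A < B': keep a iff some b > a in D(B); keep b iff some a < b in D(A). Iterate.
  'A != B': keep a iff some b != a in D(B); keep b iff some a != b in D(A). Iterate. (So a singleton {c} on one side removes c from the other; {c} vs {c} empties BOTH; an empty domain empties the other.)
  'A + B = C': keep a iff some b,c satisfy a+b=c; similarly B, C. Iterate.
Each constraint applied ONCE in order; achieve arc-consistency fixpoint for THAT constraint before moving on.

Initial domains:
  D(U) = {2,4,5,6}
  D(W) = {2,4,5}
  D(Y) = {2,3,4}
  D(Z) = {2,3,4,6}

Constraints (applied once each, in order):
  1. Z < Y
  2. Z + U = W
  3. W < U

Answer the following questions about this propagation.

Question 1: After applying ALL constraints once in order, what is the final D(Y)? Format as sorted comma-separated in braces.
Answer: {3,4}

Derivation:
Constraint 1 (Z < Y) on D(Z)={2,3,4,6} D(Y)={2,3,4}: Z {2,3,4,6}->{2,3}; Y {2,3,4}->{3,4}
Constraint 2 (Z + U = W) on D(Z)={2,3} D(U)={2,4,5,6} D(W)={2,4,5}: U {2,4,5,6}->{2}; W {2,4,5}->{4,5}
Constraint 3 (W < U) on D(W)={4,5} D(U)={2}: W {4,5}->{}; U {2}->{}
So after all 3 constraints: D(Y) = {3,4}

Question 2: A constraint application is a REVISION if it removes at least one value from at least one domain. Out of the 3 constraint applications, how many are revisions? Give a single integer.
Constraint 1 (Z < Y) on D(Z)={2,3,4,6} D(Y)={2,3,4}: Z {2,3,4,6}->{2,3}; Y {2,3,4}->{3,4} => REVISION
Constraint 2 (Z + U = W) on D(Z)={2,3} D(U)={2,4,5,6} D(W)={2,4,5}: U {2,4,5,6}->{2}; W {2,4,5}->{4,5} => REVISION
Constraint 3 (W < U) on D(W)={4,5} D(U)={2}: W {4,5}->{}; U {2}->{} => REVISION
Total revisions = 3

Answer: 3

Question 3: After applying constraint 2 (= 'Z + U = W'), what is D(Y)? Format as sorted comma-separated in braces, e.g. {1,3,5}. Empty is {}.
Answer: {3,4}

Derivation:
Constraint 1 (Z < Y) on D(Z)={2,3,4,6} D(Y)={2,3,4}: Z {2,3,4,6}->{2,3}; Y {2,3,4}->{3,4}
Constraint 2 (Z + U = W) on D(Z)={2,3} D(U)={2,4,5,6} D(W)={2,4,5}: U {2,4,5,6}->{2}; W {2,4,5}->{4,5}
So after constraint 2: D(Y) = {3,4}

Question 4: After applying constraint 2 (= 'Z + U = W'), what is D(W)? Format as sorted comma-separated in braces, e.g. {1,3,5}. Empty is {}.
Answer: {4,5}

Derivation:
Constraint 1 (Z < Y) on D(Z)={2,3,4,6} D(Y)={2,3,4}: Z {2,3,4,6}->{2,3}; Y {2,3,4}->{3,4}
Constraint 2 (Z + U = W) on D(Z)={2,3} D(U)={2,4,5,6} D(W)={2,4,5}: U {2,4,5,6}->{2}; W {2,4,5}->{4,5}
So after constraint 2: D(W) = {4,5}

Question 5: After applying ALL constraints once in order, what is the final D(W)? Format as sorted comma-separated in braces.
Answer: {}

Derivation:
Constraint 1 (Z < Y) on D(Z)={2,3,4,6} D(Y)={2,3,4}: Z {2,3,4,6}->{2,3}; Y {2,3,4}->{3,4}
Constraint 2 (Z + U = W) on D(Z)={2,3} D(U)={2,4,5,6} D(W)={2,4,5}: U {2,4,5,6}->{2}; W {2,4,5}->{4,5}
Constraint 3 (W < U) on D(W)={4,5} D(U)={2}: W {4,5}->{}; U {2}->{}
So after all 3 constraints: D(W) = {}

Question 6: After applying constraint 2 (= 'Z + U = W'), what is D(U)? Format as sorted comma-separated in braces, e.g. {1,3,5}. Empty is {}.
Constraint 1 (Z < Y) on D(Z)={2,3,4,6} D(Y)={2,3,4}: Z {2,3,4,6}->{2,3}; Y {2,3,4}->{3,4}
Constraint 2 (Z + U = W) on D(Z)={2,3} D(U)={2,4,5,6} D(W)={2,4,5}: U {2,4,5,6}->{2}; W {2,4,5}->{4,5}
So after constraint 2: D(U) = {2}

Answer: {2}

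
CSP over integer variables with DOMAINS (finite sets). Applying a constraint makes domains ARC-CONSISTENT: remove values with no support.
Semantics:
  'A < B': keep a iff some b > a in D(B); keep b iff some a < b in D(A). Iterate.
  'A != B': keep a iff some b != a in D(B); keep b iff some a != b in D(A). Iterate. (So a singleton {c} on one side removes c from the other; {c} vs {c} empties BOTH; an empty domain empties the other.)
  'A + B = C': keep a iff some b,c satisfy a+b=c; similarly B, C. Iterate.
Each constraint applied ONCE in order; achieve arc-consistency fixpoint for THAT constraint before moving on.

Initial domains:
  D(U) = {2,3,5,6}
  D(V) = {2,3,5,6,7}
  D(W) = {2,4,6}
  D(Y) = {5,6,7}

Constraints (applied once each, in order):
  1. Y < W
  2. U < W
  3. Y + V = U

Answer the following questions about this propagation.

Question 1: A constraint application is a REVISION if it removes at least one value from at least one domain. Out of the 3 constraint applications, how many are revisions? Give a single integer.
Constraint 1 (Y < W) on D(Y)={5,6,7} D(W)={2,4,6}: Y {5,6,7}->{5}; W {2,4,6}->{6} => REVISION
Constraint 2 (U < W) on D(U)={2,3,5,6} D(W)={6}: U {2,3,5,6}->{2,3,5} => REVISION
Constraint 3 (Y + V = U) on D(Y)={5} D(V)={2,3,5,6,7} D(U)={2,3,5}: Y {5}->{}; V {2,3,5,6,7}->{}; U {2,3,5}->{} => REVISION
Total revisions = 3

Answer: 3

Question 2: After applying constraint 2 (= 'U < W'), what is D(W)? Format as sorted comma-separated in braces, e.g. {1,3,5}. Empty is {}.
Constraint 1 (Y < W) on D(Y)={5,6,7} D(W)={2,4,6}: Y {5,6,7}->{5}; W {2,4,6}->{6}
Constraint 2 (U < W) on D(U)={2,3,5,6} D(W)={6}: U {2,3,5,6}->{2,3,5}
So after constraint 2: D(W) = {6}

Answer: {6}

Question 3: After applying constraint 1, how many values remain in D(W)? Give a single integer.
Answer: 1

Derivation:
Constraint 1 (Y < W) on D(Y)={5,6,7} D(W)={2,4,6}: Y {5,6,7}->{5}; W {2,4,6}->{6}
So after constraint 1: D(W)={6}, size = 1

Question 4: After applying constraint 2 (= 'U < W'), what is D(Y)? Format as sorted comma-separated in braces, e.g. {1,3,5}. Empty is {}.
Answer: {5}

Derivation:
Constraint 1 (Y < W) on D(Y)={5,6,7} D(W)={2,4,6}: Y {5,6,7}->{5}; W {2,4,6}->{6}
Constraint 2 (U < W) on D(U)={2,3,5,6} D(W)={6}: U {2,3,5,6}->{2,3,5}
So after constraint 2: D(Y) = {5}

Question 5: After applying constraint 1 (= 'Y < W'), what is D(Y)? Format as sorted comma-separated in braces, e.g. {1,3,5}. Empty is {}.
Answer: {5}

Derivation:
Constraint 1 (Y < W) on D(Y)={5,6,7} D(W)={2,4,6}: Y {5,6,7}->{5}; W {2,4,6}->{6}
So after constraint 1: D(Y) = {5}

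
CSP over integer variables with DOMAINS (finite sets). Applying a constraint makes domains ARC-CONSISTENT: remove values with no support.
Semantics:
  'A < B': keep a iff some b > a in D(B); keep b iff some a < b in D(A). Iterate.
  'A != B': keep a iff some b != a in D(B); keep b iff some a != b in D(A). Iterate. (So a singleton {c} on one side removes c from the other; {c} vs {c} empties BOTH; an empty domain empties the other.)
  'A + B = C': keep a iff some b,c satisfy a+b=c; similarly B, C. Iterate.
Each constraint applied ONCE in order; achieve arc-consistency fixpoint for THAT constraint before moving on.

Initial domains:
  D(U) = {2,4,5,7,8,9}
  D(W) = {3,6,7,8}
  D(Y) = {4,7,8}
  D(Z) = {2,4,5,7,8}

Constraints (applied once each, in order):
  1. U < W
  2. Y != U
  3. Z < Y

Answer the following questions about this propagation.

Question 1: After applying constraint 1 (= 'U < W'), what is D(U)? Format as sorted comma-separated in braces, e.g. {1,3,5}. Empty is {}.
Answer: {2,4,5,7}

Derivation:
Constraint 1 (U < W) on D(U)={2,4,5,7,8,9} D(W)={3,6,7,8}: U {2,4,5,7,8,9}->{2,4,5,7}
So after constraint 1: D(U) = {2,4,5,7}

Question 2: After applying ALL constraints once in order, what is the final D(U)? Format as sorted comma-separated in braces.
Constraint 1 (U < W) on D(U)={2,4,5,7,8,9} D(W)={3,6,7,8}: U {2,4,5,7,8,9}->{2,4,5,7}
Constraint 2 (Y != U) on D(Y)={4,7,8} D(U)={2,4,5,7}: no change
Constraint 3 (Z < Y) on D(Z)={2,4,5,7,8} D(Y)={4,7,8}: Z {2,4,5,7,8}->{2,4,5,7}
So after all 3 constraints: D(U) = {2,4,5,7}

Answer: {2,4,5,7}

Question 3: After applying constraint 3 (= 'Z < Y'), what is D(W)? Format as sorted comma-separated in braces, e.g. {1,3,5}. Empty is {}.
Constraint 1 (U < W) on D(U)={2,4,5,7,8,9} D(W)={3,6,7,8}: U {2,4,5,7,8,9}->{2,4,5,7}
Constraint 2 (Y != U) on D(Y)={4,7,8} D(U)={2,4,5,7}: no change
Constraint 3 (Z < Y) on D(Z)={2,4,5,7,8} D(Y)={4,7,8}: Z {2,4,5,7,8}->{2,4,5,7}
So after constraint 3: D(W) = {3,6,7,8}

Answer: {3,6,7,8}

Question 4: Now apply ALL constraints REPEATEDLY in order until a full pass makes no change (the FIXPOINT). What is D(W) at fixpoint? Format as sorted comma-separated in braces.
pass 0 (initial): D(W)={3,6,7,8}
pass 1: U {2,4,5,7,8,9}->{2,4,5,7}; Z {2,4,5,7,8}->{2,4,5,7}
pass 2: no change
Fixpoint after 2 passes: D(W) = {3,6,7,8}

Answer: {3,6,7,8}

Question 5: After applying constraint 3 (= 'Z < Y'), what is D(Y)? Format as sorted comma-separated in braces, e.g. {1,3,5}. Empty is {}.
Answer: {4,7,8}

Derivation:
Constraint 1 (U < W) on D(U)={2,4,5,7,8,9} D(W)={3,6,7,8}: U {2,4,5,7,8,9}->{2,4,5,7}
Constraint 2 (Y != U) on D(Y)={4,7,8} D(U)={2,4,5,7}: no change
Constraint 3 (Z < Y) on D(Z)={2,4,5,7,8} D(Y)={4,7,8}: Z {2,4,5,7,8}->{2,4,5,7}
So after constraint 3: D(Y) = {4,7,8}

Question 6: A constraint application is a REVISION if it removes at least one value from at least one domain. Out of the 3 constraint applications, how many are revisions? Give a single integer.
Answer: 2

Derivation:
Constraint 1 (U < W) on D(U)={2,4,5,7,8,9} D(W)={3,6,7,8}: U {2,4,5,7,8,9}->{2,4,5,7} => REVISION
Constraint 2 (Y != U) on D(Y)={4,7,8} D(U)={2,4,5,7}: no change => not a revision
Constraint 3 (Z < Y) on D(Z)={2,4,5,7,8} D(Y)={4,7,8}: Z {2,4,5,7,8}->{2,4,5,7} => REVISION
Total revisions = 2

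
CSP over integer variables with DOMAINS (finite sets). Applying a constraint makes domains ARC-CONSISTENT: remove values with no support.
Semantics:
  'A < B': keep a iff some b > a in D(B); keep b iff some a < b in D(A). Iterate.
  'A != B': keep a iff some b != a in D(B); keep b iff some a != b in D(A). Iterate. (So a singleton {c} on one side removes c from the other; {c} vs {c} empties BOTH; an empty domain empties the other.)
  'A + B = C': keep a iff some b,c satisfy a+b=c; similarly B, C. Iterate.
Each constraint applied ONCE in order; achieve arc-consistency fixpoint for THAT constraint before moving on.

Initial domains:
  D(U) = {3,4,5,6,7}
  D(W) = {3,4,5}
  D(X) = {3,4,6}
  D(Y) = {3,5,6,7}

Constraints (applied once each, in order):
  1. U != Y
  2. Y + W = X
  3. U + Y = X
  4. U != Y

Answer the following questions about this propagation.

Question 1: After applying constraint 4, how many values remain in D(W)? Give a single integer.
Constraint 1 (U != Y) on D(U)={3,4,5,6,7} D(Y)={3,5,6,7}: no change
Constraint 2 (Y + W = X) on D(Y)={3,5,6,7} D(W)={3,4,5} D(X)={3,4,6}: Y {3,5,6,7}->{3}; W {3,4,5}->{3}; X {3,4,6}->{6}
Constraint 3 (U + Y = X) on D(U)={3,4,5,6,7} D(Y)={3} D(X)={6}: U {3,4,5,6,7}->{3}
Constraint 4 (U != Y) on D(U)={3} D(Y)={3}: U {3}->{}; Y {3}->{}
So after constraint 4: D(W)={3}, size = 1

Answer: 1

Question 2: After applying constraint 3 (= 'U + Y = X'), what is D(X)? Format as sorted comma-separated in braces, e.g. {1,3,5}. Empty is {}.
Answer: {6}

Derivation:
Constraint 1 (U != Y) on D(U)={3,4,5,6,7} D(Y)={3,5,6,7}: no change
Constraint 2 (Y + W = X) on D(Y)={3,5,6,7} D(W)={3,4,5} D(X)={3,4,6}: Y {3,5,6,7}->{3}; W {3,4,5}->{3}; X {3,4,6}->{6}
Constraint 3 (U + Y = X) on D(U)={3,4,5,6,7} D(Y)={3} D(X)={6}: U {3,4,5,6,7}->{3}
So after constraint 3: D(X) = {6}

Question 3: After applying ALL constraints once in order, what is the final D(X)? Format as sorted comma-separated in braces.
Constraint 1 (U != Y) on D(U)={3,4,5,6,7} D(Y)={3,5,6,7}: no change
Constraint 2 (Y + W = X) on D(Y)={3,5,6,7} D(W)={3,4,5} D(X)={3,4,6}: Y {3,5,6,7}->{3}; W {3,4,5}->{3}; X {3,4,6}->{6}
Constraint 3 (U + Y = X) on D(U)={3,4,5,6,7} D(Y)={3} D(X)={6}: U {3,4,5,6,7}->{3}
Constraint 4 (U != Y) on D(U)={3} D(Y)={3}: U {3}->{}; Y {3}->{}
So after all 4 constraints: D(X) = {6}

Answer: {6}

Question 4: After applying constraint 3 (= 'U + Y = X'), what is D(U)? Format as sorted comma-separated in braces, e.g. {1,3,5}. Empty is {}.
Answer: {3}

Derivation:
Constraint 1 (U != Y) on D(U)={3,4,5,6,7} D(Y)={3,5,6,7}: no change
Constraint 2 (Y + W = X) on D(Y)={3,5,6,7} D(W)={3,4,5} D(X)={3,4,6}: Y {3,5,6,7}->{3}; W {3,4,5}->{3}; X {3,4,6}->{6}
Constraint 3 (U + Y = X) on D(U)={3,4,5,6,7} D(Y)={3} D(X)={6}: U {3,4,5,6,7}->{3}
So after constraint 3: D(U) = {3}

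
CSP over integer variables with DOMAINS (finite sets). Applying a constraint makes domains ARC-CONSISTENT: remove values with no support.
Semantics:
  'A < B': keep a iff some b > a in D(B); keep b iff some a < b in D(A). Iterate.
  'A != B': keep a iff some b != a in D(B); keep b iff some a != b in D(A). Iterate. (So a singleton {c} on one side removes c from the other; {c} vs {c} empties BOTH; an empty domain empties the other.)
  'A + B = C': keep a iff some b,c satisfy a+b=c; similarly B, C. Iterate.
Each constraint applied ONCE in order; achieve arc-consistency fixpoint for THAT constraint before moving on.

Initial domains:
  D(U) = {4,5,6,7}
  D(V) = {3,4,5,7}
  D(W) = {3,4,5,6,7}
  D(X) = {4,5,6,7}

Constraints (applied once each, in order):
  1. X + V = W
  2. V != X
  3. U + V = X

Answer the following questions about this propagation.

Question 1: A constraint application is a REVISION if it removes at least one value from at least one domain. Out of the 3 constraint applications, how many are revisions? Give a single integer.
Answer: 2

Derivation:
Constraint 1 (X + V = W) on D(X)={4,5,6,7} D(V)={3,4,5,7} D(W)={3,4,5,6,7}: X {4,5,6,7}->{4}; V {3,4,5,7}->{3}; W {3,4,5,6,7}->{7} => REVISION
Constraint 2 (V != X) on D(V)={3} D(X)={4}: no change => not a revision
Constraint 3 (U + V = X) on D(U)={4,5,6,7} D(V)={3} D(X)={4}: U {4,5,6,7}->{}; V {3}->{}; X {4}->{} => REVISION
Total revisions = 2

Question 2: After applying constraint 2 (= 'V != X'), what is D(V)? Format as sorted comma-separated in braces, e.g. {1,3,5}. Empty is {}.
Answer: {3}

Derivation:
Constraint 1 (X + V = W) on D(X)={4,5,6,7} D(V)={3,4,5,7} D(W)={3,4,5,6,7}: X {4,5,6,7}->{4}; V {3,4,5,7}->{3}; W {3,4,5,6,7}->{7}
Constraint 2 (V != X) on D(V)={3} D(X)={4}: no change
So after constraint 2: D(V) = {3}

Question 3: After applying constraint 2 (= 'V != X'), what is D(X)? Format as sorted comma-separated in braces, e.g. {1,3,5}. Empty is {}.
Constraint 1 (X + V = W) on D(X)={4,5,6,7} D(V)={3,4,5,7} D(W)={3,4,5,6,7}: X {4,5,6,7}->{4}; V {3,4,5,7}->{3}; W {3,4,5,6,7}->{7}
Constraint 2 (V != X) on D(V)={3} D(X)={4}: no change
So after constraint 2: D(X) = {4}

Answer: {4}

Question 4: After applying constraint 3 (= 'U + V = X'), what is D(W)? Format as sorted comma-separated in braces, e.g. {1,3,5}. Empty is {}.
Answer: {7}

Derivation:
Constraint 1 (X + V = W) on D(X)={4,5,6,7} D(V)={3,4,5,7} D(W)={3,4,5,6,7}: X {4,5,6,7}->{4}; V {3,4,5,7}->{3}; W {3,4,5,6,7}->{7}
Constraint 2 (V != X) on D(V)={3} D(X)={4}: no change
Constraint 3 (U + V = X) on D(U)={4,5,6,7} D(V)={3} D(X)={4}: U {4,5,6,7}->{}; V {3}->{}; X {4}->{}
So after constraint 3: D(W) = {7}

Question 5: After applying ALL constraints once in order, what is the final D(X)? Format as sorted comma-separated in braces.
Constraint 1 (X + V = W) on D(X)={4,5,6,7} D(V)={3,4,5,7} D(W)={3,4,5,6,7}: X {4,5,6,7}->{4}; V {3,4,5,7}->{3}; W {3,4,5,6,7}->{7}
Constraint 2 (V != X) on D(V)={3} D(X)={4}: no change
Constraint 3 (U + V = X) on D(U)={4,5,6,7} D(V)={3} D(X)={4}: U {4,5,6,7}->{}; V {3}->{}; X {4}->{}
So after all 3 constraints: D(X) = {}

Answer: {}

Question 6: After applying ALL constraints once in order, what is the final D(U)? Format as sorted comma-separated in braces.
Constraint 1 (X + V = W) on D(X)={4,5,6,7} D(V)={3,4,5,7} D(W)={3,4,5,6,7}: X {4,5,6,7}->{4}; V {3,4,5,7}->{3}; W {3,4,5,6,7}->{7}
Constraint 2 (V != X) on D(V)={3} D(X)={4}: no change
Constraint 3 (U + V = X) on D(U)={4,5,6,7} D(V)={3} D(X)={4}: U {4,5,6,7}->{}; V {3}->{}; X {4}->{}
So after all 3 constraints: D(U) = {}

Answer: {}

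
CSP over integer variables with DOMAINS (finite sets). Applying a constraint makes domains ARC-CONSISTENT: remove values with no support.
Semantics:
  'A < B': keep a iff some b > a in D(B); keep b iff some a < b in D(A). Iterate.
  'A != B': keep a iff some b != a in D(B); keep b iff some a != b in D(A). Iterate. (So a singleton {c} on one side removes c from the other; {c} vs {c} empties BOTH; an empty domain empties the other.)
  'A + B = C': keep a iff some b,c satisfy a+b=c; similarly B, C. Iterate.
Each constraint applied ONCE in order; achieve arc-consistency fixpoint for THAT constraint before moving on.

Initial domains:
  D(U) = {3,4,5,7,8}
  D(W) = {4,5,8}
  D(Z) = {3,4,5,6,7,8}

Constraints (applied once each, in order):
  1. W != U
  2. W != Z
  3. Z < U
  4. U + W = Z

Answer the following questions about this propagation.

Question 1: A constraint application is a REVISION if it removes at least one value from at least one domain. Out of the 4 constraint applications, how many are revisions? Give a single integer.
Answer: 2

Derivation:
Constraint 1 (W != U) on D(W)={4,5,8} D(U)={3,4,5,7,8}: no change => not a revision
Constraint 2 (W != Z) on D(W)={4,5,8} D(Z)={3,4,5,6,7,8}: no change => not a revision
Constraint 3 (Z < U) on D(Z)={3,4,5,6,7,8} D(U)={3,4,5,7,8}: Z {3,4,5,6,7,8}->{3,4,5,6,7}; U {3,4,5,7,8}->{4,5,7,8} => REVISION
Constraint 4 (U + W = Z) on D(U)={4,5,7,8} D(W)={4,5,8} D(Z)={3,4,5,6,7}: U {4,5,7,8}->{}; W {4,5,8}->{}; Z {3,4,5,6,7}->{} => REVISION
Total revisions = 2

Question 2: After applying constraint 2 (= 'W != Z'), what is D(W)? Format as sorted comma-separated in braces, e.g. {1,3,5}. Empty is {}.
Constraint 1 (W != U) on D(W)={4,5,8} D(U)={3,4,5,7,8}: no change
Constraint 2 (W != Z) on D(W)={4,5,8} D(Z)={3,4,5,6,7,8}: no change
So after constraint 2: D(W) = {4,5,8}

Answer: {4,5,8}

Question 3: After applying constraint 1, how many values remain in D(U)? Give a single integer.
Answer: 5

Derivation:
Constraint 1 (W != U) on D(W)={4,5,8} D(U)={3,4,5,7,8}: no change
So after constraint 1: D(U)={3,4,5,7,8}, size = 5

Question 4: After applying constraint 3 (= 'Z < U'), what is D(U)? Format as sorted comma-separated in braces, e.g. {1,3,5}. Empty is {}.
Constraint 1 (W != U) on D(W)={4,5,8} D(U)={3,4,5,7,8}: no change
Constraint 2 (W != Z) on D(W)={4,5,8} D(Z)={3,4,5,6,7,8}: no change
Constraint 3 (Z < U) on D(Z)={3,4,5,6,7,8} D(U)={3,4,5,7,8}: Z {3,4,5,6,7,8}->{3,4,5,6,7}; U {3,4,5,7,8}->{4,5,7,8}
So after constraint 3: D(U) = {4,5,7,8}

Answer: {4,5,7,8}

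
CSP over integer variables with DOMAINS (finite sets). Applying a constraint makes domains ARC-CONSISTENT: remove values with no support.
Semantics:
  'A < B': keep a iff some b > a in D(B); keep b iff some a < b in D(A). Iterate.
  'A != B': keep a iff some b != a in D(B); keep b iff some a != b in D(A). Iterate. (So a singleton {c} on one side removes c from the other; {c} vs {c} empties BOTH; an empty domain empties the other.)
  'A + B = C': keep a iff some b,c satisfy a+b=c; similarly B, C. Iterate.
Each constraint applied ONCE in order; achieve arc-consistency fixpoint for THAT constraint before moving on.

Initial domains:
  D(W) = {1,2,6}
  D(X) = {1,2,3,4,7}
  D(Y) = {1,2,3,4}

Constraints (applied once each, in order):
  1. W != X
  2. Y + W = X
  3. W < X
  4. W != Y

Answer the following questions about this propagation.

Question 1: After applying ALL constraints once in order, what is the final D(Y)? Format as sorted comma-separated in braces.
Answer: {1,2,3}

Derivation:
Constraint 1 (W != X) on D(W)={1,2,6} D(X)={1,2,3,4,7}: no change
Constraint 2 (Y + W = X) on D(Y)={1,2,3,4} D(W)={1,2,6} D(X)={1,2,3,4,7}: Y {1,2,3,4}->{1,2,3}; X {1,2,3,4,7}->{2,3,4,7}
Constraint 3 (W < X) on D(W)={1,2,6} D(X)={2,3,4,7}: no change
Constraint 4 (W != Y) on D(W)={1,2,6} D(Y)={1,2,3}: no change
So after all 4 constraints: D(Y) = {1,2,3}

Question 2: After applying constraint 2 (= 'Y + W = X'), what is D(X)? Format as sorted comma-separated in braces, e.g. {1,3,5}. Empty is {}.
Constraint 1 (W != X) on D(W)={1,2,6} D(X)={1,2,3,4,7}: no change
Constraint 2 (Y + W = X) on D(Y)={1,2,3,4} D(W)={1,2,6} D(X)={1,2,3,4,7}: Y {1,2,3,4}->{1,2,3}; X {1,2,3,4,7}->{2,3,4,7}
So after constraint 2: D(X) = {2,3,4,7}

Answer: {2,3,4,7}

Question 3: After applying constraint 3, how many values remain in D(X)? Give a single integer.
Constraint 1 (W != X) on D(W)={1,2,6} D(X)={1,2,3,4,7}: no change
Constraint 2 (Y + W = X) on D(Y)={1,2,3,4} D(W)={1,2,6} D(X)={1,2,3,4,7}: Y {1,2,3,4}->{1,2,3}; X {1,2,3,4,7}->{2,3,4,7}
Constraint 3 (W < X) on D(W)={1,2,6} D(X)={2,3,4,7}: no change
So after constraint 3: D(X)={2,3,4,7}, size = 4

Answer: 4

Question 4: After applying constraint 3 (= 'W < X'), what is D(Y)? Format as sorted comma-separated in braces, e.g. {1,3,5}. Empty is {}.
Constraint 1 (W != X) on D(W)={1,2,6} D(X)={1,2,3,4,7}: no change
Constraint 2 (Y + W = X) on D(Y)={1,2,3,4} D(W)={1,2,6} D(X)={1,2,3,4,7}: Y {1,2,3,4}->{1,2,3}; X {1,2,3,4,7}->{2,3,4,7}
Constraint 3 (W < X) on D(W)={1,2,6} D(X)={2,3,4,7}: no change
So after constraint 3: D(Y) = {1,2,3}

Answer: {1,2,3}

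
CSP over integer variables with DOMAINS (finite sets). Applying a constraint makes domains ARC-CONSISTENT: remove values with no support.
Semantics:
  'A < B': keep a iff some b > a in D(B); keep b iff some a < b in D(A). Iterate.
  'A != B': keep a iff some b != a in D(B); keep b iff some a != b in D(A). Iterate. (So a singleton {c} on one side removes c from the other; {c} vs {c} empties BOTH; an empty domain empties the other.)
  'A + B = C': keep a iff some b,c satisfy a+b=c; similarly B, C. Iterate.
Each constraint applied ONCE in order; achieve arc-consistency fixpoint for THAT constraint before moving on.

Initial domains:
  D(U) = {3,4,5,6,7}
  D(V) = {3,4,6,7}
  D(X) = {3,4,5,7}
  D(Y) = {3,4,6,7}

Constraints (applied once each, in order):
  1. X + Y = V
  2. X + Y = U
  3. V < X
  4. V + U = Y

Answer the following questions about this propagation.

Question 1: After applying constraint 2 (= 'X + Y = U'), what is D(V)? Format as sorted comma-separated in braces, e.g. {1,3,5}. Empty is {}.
Constraint 1 (X + Y = V) on D(X)={3,4,5,7} D(Y)={3,4,6,7} D(V)={3,4,6,7}: X {3,4,5,7}->{3,4}; Y {3,4,6,7}->{3,4}; V {3,4,6,7}->{6,7}
Constraint 2 (X + Y = U) on D(X)={3,4} D(Y)={3,4} D(U)={3,4,5,6,7}: U {3,4,5,6,7}->{6,7}
So after constraint 2: D(V) = {6,7}

Answer: {6,7}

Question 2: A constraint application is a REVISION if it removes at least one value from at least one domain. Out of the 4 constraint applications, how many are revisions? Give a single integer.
Answer: 4

Derivation:
Constraint 1 (X + Y = V) on D(X)={3,4,5,7} D(Y)={3,4,6,7} D(V)={3,4,6,7}: X {3,4,5,7}->{3,4}; Y {3,4,6,7}->{3,4}; V {3,4,6,7}->{6,7} => REVISION
Constraint 2 (X + Y = U) on D(X)={3,4} D(Y)={3,4} D(U)={3,4,5,6,7}: U {3,4,5,6,7}->{6,7} => REVISION
Constraint 3 (V < X) on D(V)={6,7} D(X)={3,4}: V {6,7}->{}; X {3,4}->{} => REVISION
Constraint 4 (V + U = Y) on D(V)={} D(U)={6,7} D(Y)={3,4}: U {6,7}->{}; Y {3,4}->{} => REVISION
Total revisions = 4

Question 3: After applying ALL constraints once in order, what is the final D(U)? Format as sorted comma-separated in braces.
Constraint 1 (X + Y = V) on D(X)={3,4,5,7} D(Y)={3,4,6,7} D(V)={3,4,6,7}: X {3,4,5,7}->{3,4}; Y {3,4,6,7}->{3,4}; V {3,4,6,7}->{6,7}
Constraint 2 (X + Y = U) on D(X)={3,4} D(Y)={3,4} D(U)={3,4,5,6,7}: U {3,4,5,6,7}->{6,7}
Constraint 3 (V < X) on D(V)={6,7} D(X)={3,4}: V {6,7}->{}; X {3,4}->{}
Constraint 4 (V + U = Y) on D(V)={} D(U)={6,7} D(Y)={3,4}: U {6,7}->{}; Y {3,4}->{}
So after all 4 constraints: D(U) = {}

Answer: {}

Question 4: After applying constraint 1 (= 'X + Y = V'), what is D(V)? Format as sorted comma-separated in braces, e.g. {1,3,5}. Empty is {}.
Answer: {6,7}

Derivation:
Constraint 1 (X + Y = V) on D(X)={3,4,5,7} D(Y)={3,4,6,7} D(V)={3,4,6,7}: X {3,4,5,7}->{3,4}; Y {3,4,6,7}->{3,4}; V {3,4,6,7}->{6,7}
So after constraint 1: D(V) = {6,7}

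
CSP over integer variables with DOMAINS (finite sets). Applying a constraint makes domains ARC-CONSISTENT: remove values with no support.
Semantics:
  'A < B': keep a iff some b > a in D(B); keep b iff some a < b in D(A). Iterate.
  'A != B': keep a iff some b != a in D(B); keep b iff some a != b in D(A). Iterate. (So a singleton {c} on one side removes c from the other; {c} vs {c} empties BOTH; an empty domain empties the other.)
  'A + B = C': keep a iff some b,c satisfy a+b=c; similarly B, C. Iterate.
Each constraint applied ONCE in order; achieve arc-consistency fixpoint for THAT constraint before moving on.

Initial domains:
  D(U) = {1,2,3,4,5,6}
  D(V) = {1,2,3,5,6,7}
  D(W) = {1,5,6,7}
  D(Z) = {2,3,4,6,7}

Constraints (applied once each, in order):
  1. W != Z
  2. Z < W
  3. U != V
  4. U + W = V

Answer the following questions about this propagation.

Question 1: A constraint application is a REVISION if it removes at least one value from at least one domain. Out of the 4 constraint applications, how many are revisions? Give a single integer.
Constraint 1 (W != Z) on D(W)={1,5,6,7} D(Z)={2,3,4,6,7}: no change => not a revision
Constraint 2 (Z < W) on D(Z)={2,3,4,6,7} D(W)={1,5,6,7}: Z {2,3,4,6,7}->{2,3,4,6}; W {1,5,6,7}->{5,6,7} => REVISION
Constraint 3 (U != V) on D(U)={1,2,3,4,5,6} D(V)={1,2,3,5,6,7}: no change => not a revision
Constraint 4 (U + W = V) on D(U)={1,2,3,4,5,6} D(W)={5,6,7} D(V)={1,2,3,5,6,7}: U {1,2,3,4,5,6}->{1,2}; W {5,6,7}->{5,6}; V {1,2,3,5,6,7}->{6,7} => REVISION
Total revisions = 2

Answer: 2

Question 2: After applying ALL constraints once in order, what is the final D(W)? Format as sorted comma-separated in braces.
Constraint 1 (W != Z) on D(W)={1,5,6,7} D(Z)={2,3,4,6,7}: no change
Constraint 2 (Z < W) on D(Z)={2,3,4,6,7} D(W)={1,5,6,7}: Z {2,3,4,6,7}->{2,3,4,6}; W {1,5,6,7}->{5,6,7}
Constraint 3 (U != V) on D(U)={1,2,3,4,5,6} D(V)={1,2,3,5,6,7}: no change
Constraint 4 (U + W = V) on D(U)={1,2,3,4,5,6} D(W)={5,6,7} D(V)={1,2,3,5,6,7}: U {1,2,3,4,5,6}->{1,2}; W {5,6,7}->{5,6}; V {1,2,3,5,6,7}->{6,7}
So after all 4 constraints: D(W) = {5,6}

Answer: {5,6}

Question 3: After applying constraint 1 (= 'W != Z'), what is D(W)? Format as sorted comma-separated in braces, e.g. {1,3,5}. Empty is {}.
Answer: {1,5,6,7}

Derivation:
Constraint 1 (W != Z) on D(W)={1,5,6,7} D(Z)={2,3,4,6,7}: no change
So after constraint 1: D(W) = {1,5,6,7}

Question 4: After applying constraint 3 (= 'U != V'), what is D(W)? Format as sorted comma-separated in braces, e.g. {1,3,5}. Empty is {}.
Answer: {5,6,7}

Derivation:
Constraint 1 (W != Z) on D(W)={1,5,6,7} D(Z)={2,3,4,6,7}: no change
Constraint 2 (Z < W) on D(Z)={2,3,4,6,7} D(W)={1,5,6,7}: Z {2,3,4,6,7}->{2,3,4,6}; W {1,5,6,7}->{5,6,7}
Constraint 3 (U != V) on D(U)={1,2,3,4,5,6} D(V)={1,2,3,5,6,7}: no change
So after constraint 3: D(W) = {5,6,7}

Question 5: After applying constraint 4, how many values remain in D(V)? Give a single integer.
Constraint 1 (W != Z) on D(W)={1,5,6,7} D(Z)={2,3,4,6,7}: no change
Constraint 2 (Z < W) on D(Z)={2,3,4,6,7} D(W)={1,5,6,7}: Z {2,3,4,6,7}->{2,3,4,6}; W {1,5,6,7}->{5,6,7}
Constraint 3 (U != V) on D(U)={1,2,3,4,5,6} D(V)={1,2,3,5,6,7}: no change
Constraint 4 (U + W = V) on D(U)={1,2,3,4,5,6} D(W)={5,6,7} D(V)={1,2,3,5,6,7}: U {1,2,3,4,5,6}->{1,2}; W {5,6,7}->{5,6}; V {1,2,3,5,6,7}->{6,7}
So after constraint 4: D(V)={6,7}, size = 2

Answer: 2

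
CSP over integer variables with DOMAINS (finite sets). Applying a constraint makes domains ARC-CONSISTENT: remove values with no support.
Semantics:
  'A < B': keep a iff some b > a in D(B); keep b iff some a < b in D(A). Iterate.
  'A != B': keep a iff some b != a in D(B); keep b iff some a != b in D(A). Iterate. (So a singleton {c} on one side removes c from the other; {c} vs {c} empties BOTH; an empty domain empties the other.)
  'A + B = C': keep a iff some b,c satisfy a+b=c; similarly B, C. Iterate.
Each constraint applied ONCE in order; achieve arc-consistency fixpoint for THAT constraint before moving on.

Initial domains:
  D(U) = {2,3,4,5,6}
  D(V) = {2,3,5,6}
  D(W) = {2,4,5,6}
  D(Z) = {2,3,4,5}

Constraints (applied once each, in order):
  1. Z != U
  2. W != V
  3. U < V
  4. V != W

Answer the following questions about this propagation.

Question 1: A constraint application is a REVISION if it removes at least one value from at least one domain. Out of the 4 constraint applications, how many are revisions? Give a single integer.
Answer: 1

Derivation:
Constraint 1 (Z != U) on D(Z)={2,3,4,5} D(U)={2,3,4,5,6}: no change => not a revision
Constraint 2 (W != V) on D(W)={2,4,5,6} D(V)={2,3,5,6}: no change => not a revision
Constraint 3 (U < V) on D(U)={2,3,4,5,6} D(V)={2,3,5,6}: U {2,3,4,5,6}->{2,3,4,5}; V {2,3,5,6}->{3,5,6} => REVISION
Constraint 4 (V != W) on D(V)={3,5,6} D(W)={2,4,5,6}: no change => not a revision
Total revisions = 1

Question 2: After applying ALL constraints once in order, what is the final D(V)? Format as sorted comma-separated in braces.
Constraint 1 (Z != U) on D(Z)={2,3,4,5} D(U)={2,3,4,5,6}: no change
Constraint 2 (W != V) on D(W)={2,4,5,6} D(V)={2,3,5,6}: no change
Constraint 3 (U < V) on D(U)={2,3,4,5,6} D(V)={2,3,5,6}: U {2,3,4,5,6}->{2,3,4,5}; V {2,3,5,6}->{3,5,6}
Constraint 4 (V != W) on D(V)={3,5,6} D(W)={2,4,5,6}: no change
So after all 4 constraints: D(V) = {3,5,6}

Answer: {3,5,6}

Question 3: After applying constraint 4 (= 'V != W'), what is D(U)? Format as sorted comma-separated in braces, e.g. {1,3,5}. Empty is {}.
Constraint 1 (Z != U) on D(Z)={2,3,4,5} D(U)={2,3,4,5,6}: no change
Constraint 2 (W != V) on D(W)={2,4,5,6} D(V)={2,3,5,6}: no change
Constraint 3 (U < V) on D(U)={2,3,4,5,6} D(V)={2,3,5,6}: U {2,3,4,5,6}->{2,3,4,5}; V {2,3,5,6}->{3,5,6}
Constraint 4 (V != W) on D(V)={3,5,6} D(W)={2,4,5,6}: no change
So after constraint 4: D(U) = {2,3,4,5}

Answer: {2,3,4,5}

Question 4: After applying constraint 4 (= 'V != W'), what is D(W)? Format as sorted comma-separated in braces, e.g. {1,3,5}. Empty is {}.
Constraint 1 (Z != U) on D(Z)={2,3,4,5} D(U)={2,3,4,5,6}: no change
Constraint 2 (W != V) on D(W)={2,4,5,6} D(V)={2,3,5,6}: no change
Constraint 3 (U < V) on D(U)={2,3,4,5,6} D(V)={2,3,5,6}: U {2,3,4,5,6}->{2,3,4,5}; V {2,3,5,6}->{3,5,6}
Constraint 4 (V != W) on D(V)={3,5,6} D(W)={2,4,5,6}: no change
So after constraint 4: D(W) = {2,4,5,6}

Answer: {2,4,5,6}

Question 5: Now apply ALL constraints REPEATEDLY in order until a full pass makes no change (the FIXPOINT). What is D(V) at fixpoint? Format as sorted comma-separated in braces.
Answer: {3,5,6}

Derivation:
pass 0 (initial): D(V)={2,3,5,6}
pass 1: U {2,3,4,5,6}->{2,3,4,5}; V {2,3,5,6}->{3,5,6}
pass 2: no change
Fixpoint after 2 passes: D(V) = {3,5,6}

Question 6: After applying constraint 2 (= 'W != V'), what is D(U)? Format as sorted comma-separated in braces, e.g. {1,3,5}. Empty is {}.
Answer: {2,3,4,5,6}

Derivation:
Constraint 1 (Z != U) on D(Z)={2,3,4,5} D(U)={2,3,4,5,6}: no change
Constraint 2 (W != V) on D(W)={2,4,5,6} D(V)={2,3,5,6}: no change
So after constraint 2: D(U) = {2,3,4,5,6}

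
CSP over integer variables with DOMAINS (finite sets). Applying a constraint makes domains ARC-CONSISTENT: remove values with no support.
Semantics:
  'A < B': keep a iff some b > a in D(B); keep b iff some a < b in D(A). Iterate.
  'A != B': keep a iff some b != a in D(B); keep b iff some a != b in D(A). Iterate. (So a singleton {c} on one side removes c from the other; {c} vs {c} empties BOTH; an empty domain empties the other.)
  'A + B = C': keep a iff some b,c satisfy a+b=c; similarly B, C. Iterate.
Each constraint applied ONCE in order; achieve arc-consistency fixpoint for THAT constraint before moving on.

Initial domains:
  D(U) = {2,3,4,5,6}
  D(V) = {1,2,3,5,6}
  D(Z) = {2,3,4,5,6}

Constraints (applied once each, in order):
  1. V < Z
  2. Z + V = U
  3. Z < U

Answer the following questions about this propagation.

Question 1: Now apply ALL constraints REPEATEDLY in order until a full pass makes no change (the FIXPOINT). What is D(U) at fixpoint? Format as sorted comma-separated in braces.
pass 0 (initial): D(U)={2,3,4,5,6}
pass 1: U {2,3,4,5,6}->{3,4,5,6}; V {1,2,3,5,6}->{1,2,3}; Z {2,3,4,5,6}->{2,3,4,5}
pass 2: no change
Fixpoint after 2 passes: D(U) = {3,4,5,6}

Answer: {3,4,5,6}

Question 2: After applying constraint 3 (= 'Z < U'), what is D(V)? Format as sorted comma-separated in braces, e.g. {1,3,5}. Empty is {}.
Constraint 1 (V < Z) on D(V)={1,2,3,5,6} D(Z)={2,3,4,5,6}: V {1,2,3,5,6}->{1,2,3,5}
Constraint 2 (Z + V = U) on D(Z)={2,3,4,5,6} D(V)={1,2,3,5} D(U)={2,3,4,5,6}: Z {2,3,4,5,6}->{2,3,4,5}; V {1,2,3,5}->{1,2,3}; U {2,3,4,5,6}->{3,4,5,6}
Constraint 3 (Z < U) on D(Z)={2,3,4,5} D(U)={3,4,5,6}: no change
So after constraint 3: D(V) = {1,2,3}

Answer: {1,2,3}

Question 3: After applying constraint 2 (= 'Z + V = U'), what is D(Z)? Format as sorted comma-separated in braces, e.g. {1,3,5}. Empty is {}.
Answer: {2,3,4,5}

Derivation:
Constraint 1 (V < Z) on D(V)={1,2,3,5,6} D(Z)={2,3,4,5,6}: V {1,2,3,5,6}->{1,2,3,5}
Constraint 2 (Z + V = U) on D(Z)={2,3,4,5,6} D(V)={1,2,3,5} D(U)={2,3,4,5,6}: Z {2,3,4,5,6}->{2,3,4,5}; V {1,2,3,5}->{1,2,3}; U {2,3,4,5,6}->{3,4,5,6}
So after constraint 2: D(Z) = {2,3,4,5}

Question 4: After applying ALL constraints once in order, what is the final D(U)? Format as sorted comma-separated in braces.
Constraint 1 (V < Z) on D(V)={1,2,3,5,6} D(Z)={2,3,4,5,6}: V {1,2,3,5,6}->{1,2,3,5}
Constraint 2 (Z + V = U) on D(Z)={2,3,4,5,6} D(V)={1,2,3,5} D(U)={2,3,4,5,6}: Z {2,3,4,5,6}->{2,3,4,5}; V {1,2,3,5}->{1,2,3}; U {2,3,4,5,6}->{3,4,5,6}
Constraint 3 (Z < U) on D(Z)={2,3,4,5} D(U)={3,4,5,6}: no change
So after all 3 constraints: D(U) = {3,4,5,6}

Answer: {3,4,5,6}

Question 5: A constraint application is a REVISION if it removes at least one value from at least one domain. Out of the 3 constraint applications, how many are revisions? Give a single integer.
Constraint 1 (V < Z) on D(V)={1,2,3,5,6} D(Z)={2,3,4,5,6}: V {1,2,3,5,6}->{1,2,3,5} => REVISION
Constraint 2 (Z + V = U) on D(Z)={2,3,4,5,6} D(V)={1,2,3,5} D(U)={2,3,4,5,6}: Z {2,3,4,5,6}->{2,3,4,5}; V {1,2,3,5}->{1,2,3}; U {2,3,4,5,6}->{3,4,5,6} => REVISION
Constraint 3 (Z < U) on D(Z)={2,3,4,5} D(U)={3,4,5,6}: no change => not a revision
Total revisions = 2

Answer: 2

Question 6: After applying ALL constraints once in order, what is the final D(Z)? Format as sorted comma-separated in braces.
Constraint 1 (V < Z) on D(V)={1,2,3,5,6} D(Z)={2,3,4,5,6}: V {1,2,3,5,6}->{1,2,3,5}
Constraint 2 (Z + V = U) on D(Z)={2,3,4,5,6} D(V)={1,2,3,5} D(U)={2,3,4,5,6}: Z {2,3,4,5,6}->{2,3,4,5}; V {1,2,3,5}->{1,2,3}; U {2,3,4,5,6}->{3,4,5,6}
Constraint 3 (Z < U) on D(Z)={2,3,4,5} D(U)={3,4,5,6}: no change
So after all 3 constraints: D(Z) = {2,3,4,5}

Answer: {2,3,4,5}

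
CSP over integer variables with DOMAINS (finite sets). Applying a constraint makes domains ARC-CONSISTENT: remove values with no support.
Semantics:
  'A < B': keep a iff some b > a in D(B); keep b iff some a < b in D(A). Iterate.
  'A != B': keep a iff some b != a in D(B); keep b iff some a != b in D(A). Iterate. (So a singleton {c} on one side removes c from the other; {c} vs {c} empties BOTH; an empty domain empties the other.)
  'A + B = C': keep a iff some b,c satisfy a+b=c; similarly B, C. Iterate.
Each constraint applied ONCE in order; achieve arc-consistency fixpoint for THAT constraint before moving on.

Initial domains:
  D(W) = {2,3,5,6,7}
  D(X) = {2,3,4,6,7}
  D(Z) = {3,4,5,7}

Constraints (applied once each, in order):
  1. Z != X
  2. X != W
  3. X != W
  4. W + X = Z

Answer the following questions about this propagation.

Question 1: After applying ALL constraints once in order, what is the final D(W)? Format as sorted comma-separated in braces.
Answer: {2,3,5}

Derivation:
Constraint 1 (Z != X) on D(Z)={3,4,5,7} D(X)={2,3,4,6,7}: no change
Constraint 2 (X != W) on D(X)={2,3,4,6,7} D(W)={2,3,5,6,7}: no change
Constraint 3 (X != W) on D(X)={2,3,4,6,7} D(W)={2,3,5,6,7}: no change
Constraint 4 (W + X = Z) on D(W)={2,3,5,6,7} D(X)={2,3,4,6,7} D(Z)={3,4,5,7}: W {2,3,5,6,7}->{2,3,5}; X {2,3,4,6,7}->{2,3,4}; Z {3,4,5,7}->{4,5,7}
So after all 4 constraints: D(W) = {2,3,5}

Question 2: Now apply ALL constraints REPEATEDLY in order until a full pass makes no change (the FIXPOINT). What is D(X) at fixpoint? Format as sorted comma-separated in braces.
Answer: {2,3,4}

Derivation:
pass 0 (initial): D(X)={2,3,4,6,7}
pass 1: W {2,3,5,6,7}->{2,3,5}; X {2,3,4,6,7}->{2,3,4}; Z {3,4,5,7}->{4,5,7}
pass 2: no change
Fixpoint after 2 passes: D(X) = {2,3,4}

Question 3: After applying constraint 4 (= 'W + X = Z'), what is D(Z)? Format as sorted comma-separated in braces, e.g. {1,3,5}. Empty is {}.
Answer: {4,5,7}

Derivation:
Constraint 1 (Z != X) on D(Z)={3,4,5,7} D(X)={2,3,4,6,7}: no change
Constraint 2 (X != W) on D(X)={2,3,4,6,7} D(W)={2,3,5,6,7}: no change
Constraint 3 (X != W) on D(X)={2,3,4,6,7} D(W)={2,3,5,6,7}: no change
Constraint 4 (W + X = Z) on D(W)={2,3,5,6,7} D(X)={2,3,4,6,7} D(Z)={3,4,5,7}: W {2,3,5,6,7}->{2,3,5}; X {2,3,4,6,7}->{2,3,4}; Z {3,4,5,7}->{4,5,7}
So after constraint 4: D(Z) = {4,5,7}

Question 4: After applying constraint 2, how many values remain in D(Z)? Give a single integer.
Constraint 1 (Z != X) on D(Z)={3,4,5,7} D(X)={2,3,4,6,7}: no change
Constraint 2 (X != W) on D(X)={2,3,4,6,7} D(W)={2,3,5,6,7}: no change
So after constraint 2: D(Z)={3,4,5,7}, size = 4

Answer: 4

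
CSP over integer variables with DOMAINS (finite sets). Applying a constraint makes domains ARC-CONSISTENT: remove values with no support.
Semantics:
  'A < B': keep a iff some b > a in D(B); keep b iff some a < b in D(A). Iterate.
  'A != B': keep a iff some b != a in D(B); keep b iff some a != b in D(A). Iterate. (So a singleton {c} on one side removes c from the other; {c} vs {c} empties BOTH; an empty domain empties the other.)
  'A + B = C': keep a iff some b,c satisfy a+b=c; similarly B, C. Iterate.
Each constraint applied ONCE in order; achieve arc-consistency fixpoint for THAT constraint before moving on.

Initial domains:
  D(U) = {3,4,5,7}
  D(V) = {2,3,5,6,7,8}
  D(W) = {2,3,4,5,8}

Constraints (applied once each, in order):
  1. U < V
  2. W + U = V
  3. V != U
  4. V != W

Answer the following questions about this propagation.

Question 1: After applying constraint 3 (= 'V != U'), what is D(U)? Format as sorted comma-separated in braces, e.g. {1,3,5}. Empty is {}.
Constraint 1 (U < V) on D(U)={3,4,5,7} D(V)={2,3,5,6,7,8}: V {2,3,5,6,7,8}->{5,6,7,8}
Constraint 2 (W + U = V) on D(W)={2,3,4,5,8} D(U)={3,4,5,7} D(V)={5,6,7,8}: W {2,3,4,5,8}->{2,3,4,5}; U {3,4,5,7}->{3,4,5}
Constraint 3 (V != U) on D(V)={5,6,7,8} D(U)={3,4,5}: no change
So after constraint 3: D(U) = {3,4,5}

Answer: {3,4,5}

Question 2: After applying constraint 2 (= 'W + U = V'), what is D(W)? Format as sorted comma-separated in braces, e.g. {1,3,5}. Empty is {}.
Answer: {2,3,4,5}

Derivation:
Constraint 1 (U < V) on D(U)={3,4,5,7} D(V)={2,3,5,6,7,8}: V {2,3,5,6,7,8}->{5,6,7,8}
Constraint 2 (W + U = V) on D(W)={2,3,4,5,8} D(U)={3,4,5,7} D(V)={5,6,7,8}: W {2,3,4,5,8}->{2,3,4,5}; U {3,4,5,7}->{3,4,5}
So after constraint 2: D(W) = {2,3,4,5}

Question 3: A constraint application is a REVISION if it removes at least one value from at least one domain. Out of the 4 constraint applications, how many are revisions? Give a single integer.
Answer: 2

Derivation:
Constraint 1 (U < V) on D(U)={3,4,5,7} D(V)={2,3,5,6,7,8}: V {2,3,5,6,7,8}->{5,6,7,8} => REVISION
Constraint 2 (W + U = V) on D(W)={2,3,4,5,8} D(U)={3,4,5,7} D(V)={5,6,7,8}: W {2,3,4,5,8}->{2,3,4,5}; U {3,4,5,7}->{3,4,5} => REVISION
Constraint 3 (V != U) on D(V)={5,6,7,8} D(U)={3,4,5}: no change => not a revision
Constraint 4 (V != W) on D(V)={5,6,7,8} D(W)={2,3,4,5}: no change => not a revision
Total revisions = 2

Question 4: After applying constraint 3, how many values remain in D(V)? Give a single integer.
Answer: 4

Derivation:
Constraint 1 (U < V) on D(U)={3,4,5,7} D(V)={2,3,5,6,7,8}: V {2,3,5,6,7,8}->{5,6,7,8}
Constraint 2 (W + U = V) on D(W)={2,3,4,5,8} D(U)={3,4,5,7} D(V)={5,6,7,8}: W {2,3,4,5,8}->{2,3,4,5}; U {3,4,5,7}->{3,4,5}
Constraint 3 (V != U) on D(V)={5,6,7,8} D(U)={3,4,5}: no change
So after constraint 3: D(V)={5,6,7,8}, size = 4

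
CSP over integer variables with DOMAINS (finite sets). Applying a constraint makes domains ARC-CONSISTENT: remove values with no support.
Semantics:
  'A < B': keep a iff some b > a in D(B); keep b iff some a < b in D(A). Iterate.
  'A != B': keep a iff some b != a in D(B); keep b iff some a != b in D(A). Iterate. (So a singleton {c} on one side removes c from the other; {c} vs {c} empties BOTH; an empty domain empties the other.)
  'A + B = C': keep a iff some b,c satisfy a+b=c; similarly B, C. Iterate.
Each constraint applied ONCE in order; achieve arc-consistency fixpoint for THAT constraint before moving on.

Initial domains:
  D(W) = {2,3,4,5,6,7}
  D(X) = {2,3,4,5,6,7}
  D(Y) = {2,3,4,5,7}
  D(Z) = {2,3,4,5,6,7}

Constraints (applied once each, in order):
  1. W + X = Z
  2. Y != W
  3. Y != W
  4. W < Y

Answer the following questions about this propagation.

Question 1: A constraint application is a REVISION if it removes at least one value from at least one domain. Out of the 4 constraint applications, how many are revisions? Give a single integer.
Constraint 1 (W + X = Z) on D(W)={2,3,4,5,6,7} D(X)={2,3,4,5,6,7} D(Z)={2,3,4,5,6,7}: W {2,3,4,5,6,7}->{2,3,4,5}; X {2,3,4,5,6,7}->{2,3,4,5}; Z {2,3,4,5,6,7}->{4,5,6,7} => REVISION
Constraint 2 (Y != W) on D(Y)={2,3,4,5,7} D(W)={2,3,4,5}: no change => not a revision
Constraint 3 (Y != W) on D(Y)={2,3,4,5,7} D(W)={2,3,4,5}: no change => not a revision
Constraint 4 (W < Y) on D(W)={2,3,4,5} D(Y)={2,3,4,5,7}: Y {2,3,4,5,7}->{3,4,5,7} => REVISION
Total revisions = 2

Answer: 2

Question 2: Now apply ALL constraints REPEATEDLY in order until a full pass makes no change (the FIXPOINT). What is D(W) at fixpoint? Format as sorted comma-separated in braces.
pass 0 (initial): D(W)={2,3,4,5,6,7}
pass 1: W {2,3,4,5,6,7}->{2,3,4,5}; X {2,3,4,5,6,7}->{2,3,4,5}; Y {2,3,4,5,7}->{3,4,5,7}; Z {2,3,4,5,6,7}->{4,5,6,7}
pass 2: no change
Fixpoint after 2 passes: D(W) = {2,3,4,5}

Answer: {2,3,4,5}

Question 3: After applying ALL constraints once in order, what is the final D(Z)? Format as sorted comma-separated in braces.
Answer: {4,5,6,7}

Derivation:
Constraint 1 (W + X = Z) on D(W)={2,3,4,5,6,7} D(X)={2,3,4,5,6,7} D(Z)={2,3,4,5,6,7}: W {2,3,4,5,6,7}->{2,3,4,5}; X {2,3,4,5,6,7}->{2,3,4,5}; Z {2,3,4,5,6,7}->{4,5,6,7}
Constraint 2 (Y != W) on D(Y)={2,3,4,5,7} D(W)={2,3,4,5}: no change
Constraint 3 (Y != W) on D(Y)={2,3,4,5,7} D(W)={2,3,4,5}: no change
Constraint 4 (W < Y) on D(W)={2,3,4,5} D(Y)={2,3,4,5,7}: Y {2,3,4,5,7}->{3,4,5,7}
So after all 4 constraints: D(Z) = {4,5,6,7}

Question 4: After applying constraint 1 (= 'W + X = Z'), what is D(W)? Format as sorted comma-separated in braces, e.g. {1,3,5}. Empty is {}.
Constraint 1 (W + X = Z) on D(W)={2,3,4,5,6,7} D(X)={2,3,4,5,6,7} D(Z)={2,3,4,5,6,7}: W {2,3,4,5,6,7}->{2,3,4,5}; X {2,3,4,5,6,7}->{2,3,4,5}; Z {2,3,4,5,6,7}->{4,5,6,7}
So after constraint 1: D(W) = {2,3,4,5}

Answer: {2,3,4,5}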